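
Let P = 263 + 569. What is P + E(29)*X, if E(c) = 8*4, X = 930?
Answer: 30592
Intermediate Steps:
P = 832
E(c) = 32
P + E(29)*X = 832 + 32*930 = 832 + 29760 = 30592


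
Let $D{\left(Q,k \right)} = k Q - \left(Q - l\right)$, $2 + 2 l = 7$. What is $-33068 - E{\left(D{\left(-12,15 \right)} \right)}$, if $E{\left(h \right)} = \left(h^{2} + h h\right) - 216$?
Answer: $- \frac{175265}{2} \approx -87633.0$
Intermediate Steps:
$l = \frac{5}{2}$ ($l = -1 + \frac{1}{2} \cdot 7 = -1 + \frac{7}{2} = \frac{5}{2} \approx 2.5$)
$D{\left(Q,k \right)} = \frac{5}{2} - Q + Q k$ ($D{\left(Q,k \right)} = k Q - \left(- \frac{5}{2} + Q\right) = Q k - \left(- \frac{5}{2} + Q\right) = \frac{5}{2} - Q + Q k$)
$E{\left(h \right)} = -216 + 2 h^{2}$ ($E{\left(h \right)} = \left(h^{2} + h^{2}\right) - 216 = 2 h^{2} - 216 = -216 + 2 h^{2}$)
$-33068 - E{\left(D{\left(-12,15 \right)} \right)} = -33068 - \left(-216 + 2 \left(\frac{5}{2} - -12 - 180\right)^{2}\right) = -33068 - \left(-216 + 2 \left(\frac{5}{2} + 12 - 180\right)^{2}\right) = -33068 - \left(-216 + 2 \left(- \frac{331}{2}\right)^{2}\right) = -33068 - \left(-216 + 2 \cdot \frac{109561}{4}\right) = -33068 - \left(-216 + \frac{109561}{2}\right) = -33068 - \frac{109129}{2} = - \frac{175265}{2}$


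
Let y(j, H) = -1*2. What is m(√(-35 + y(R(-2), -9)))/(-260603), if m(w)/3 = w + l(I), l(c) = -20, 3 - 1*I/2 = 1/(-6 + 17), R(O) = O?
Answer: 60/260603 - 3*I*√37/260603 ≈ 0.00023024 - 7.0023e-5*I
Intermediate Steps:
I = 64/11 (I = 6 - 2/(-6 + 17) = 6 - 2/11 = 64/11 ≈ 5.8182)
y(j, H) = -2
m(w) = -60 + 3*w (m(w) = 3*(w - 20) = 3*(-20 + w) = -60 + 3*w)
m(√(-35 + y(R(-2), -9)))/(-260603) = (-60 + 3*√(-35 - 2))/(-260603) = (-60 + 3*√(-37))*(-1/260603) = (-60 + 3*(I*√37))*(-1/260603) = (-60 + 3*I*√37)*(-1/260603) = 60/260603 - 3*I*√37/260603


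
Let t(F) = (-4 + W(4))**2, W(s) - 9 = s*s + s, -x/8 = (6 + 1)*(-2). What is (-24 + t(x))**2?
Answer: 361201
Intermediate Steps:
x = 112 (x = -8*(6 + 1)*(-2) = -56*(-2) = -8*(-14) = 112)
W(s) = 9 + s + s**2 (W(s) = 9 + (s*s + s) = 9 + (s**2 + s) = 9 + (s + s**2) = 9 + s + s**2)
t(F) = 625 (t(F) = (-4 + (9 + 4 + 4**2))**2 = (-4 + (9 + 4 + 16))**2 = (-4 + 29)**2 = 25**2 = 625)
(-24 + t(x))**2 = (-24 + 625)**2 = 601**2 = 361201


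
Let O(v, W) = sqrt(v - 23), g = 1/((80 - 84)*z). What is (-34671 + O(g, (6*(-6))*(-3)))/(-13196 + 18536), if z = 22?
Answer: -11557/1780 + 3*I*sqrt(22)/15664 ≈ -6.4927 + 0.00089832*I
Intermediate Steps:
g = -1/88 (g = 1/((80 - 84)*22) = (1/22)/(-4) = -1/4*1/22 = -1/88 ≈ -0.011364)
O(v, W) = sqrt(-23 + v)
(-34671 + O(g, (6*(-6))*(-3)))/(-13196 + 18536) = (-34671 + sqrt(-23 - 1/88))/(-13196 + 18536) = (-34671 + sqrt(-2025/88))/5340 = (-34671 + 45*I*sqrt(22)/44)*(1/5340) = -11557/1780 + 3*I*sqrt(22)/15664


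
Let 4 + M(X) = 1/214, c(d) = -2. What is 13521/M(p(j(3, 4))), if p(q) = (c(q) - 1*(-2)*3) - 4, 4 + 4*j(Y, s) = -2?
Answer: -964498/285 ≈ -3384.2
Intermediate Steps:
j(Y, s) = -3/2 (j(Y, s) = -1 + (¼)*(-2) = -1 - ½ = -3/2)
p(q) = 0 (p(q) = (-2 - 1*(-2)*3) - 4 = (-2 + 2*3) - 4 = (-2 + 6) - 4 = 4 - 4 = 0)
M(X) = -855/214 (M(X) = -4 + 1/214 = -855/214)
13521/M(p(j(3, 4))) = 13521/(-855/214) = 13521*(-214/855) = -964498/285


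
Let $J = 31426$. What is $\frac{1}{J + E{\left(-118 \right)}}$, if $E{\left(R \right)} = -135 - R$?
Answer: $\frac{1}{31409} \approx 3.1838 \cdot 10^{-5}$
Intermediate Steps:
$\frac{1}{J + E{\left(-118 \right)}} = \frac{1}{31426 - 17} = \frac{1}{31409}$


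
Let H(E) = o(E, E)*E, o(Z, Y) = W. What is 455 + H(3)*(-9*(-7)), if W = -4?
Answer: -301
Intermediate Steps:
o(Z, Y) = -4
H(E) = -4*E
455 + H(3)*(-9*(-7)) = 455 + (-4*3)*(-9*(-7)) = 455 - 12*63 = 455 - 756 = -301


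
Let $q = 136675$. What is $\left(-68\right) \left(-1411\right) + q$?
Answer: $232623$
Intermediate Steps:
$\left(-68\right) \left(-1411\right) + q = \left(-68\right) \left(-1411\right) + 136675 = 95948 + 136675 = 232623$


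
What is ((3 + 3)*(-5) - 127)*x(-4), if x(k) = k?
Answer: 628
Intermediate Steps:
((3 + 3)*(-5) - 127)*x(-4) = ((3 + 3)*(-5) - 127)*(-4) = (6*(-5) - 127)*(-4) = (-30 - 127)*(-4) = -157*(-4) = 628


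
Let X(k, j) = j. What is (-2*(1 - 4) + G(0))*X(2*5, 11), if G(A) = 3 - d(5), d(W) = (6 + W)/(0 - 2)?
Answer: 319/2 ≈ 159.50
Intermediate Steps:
d(W) = -3 - W/2 (d(W) = (6 + W)/(-2) = (6 + W)*(-½) = -3 - W/2)
G(A) = 17/2 (G(A) = 3 - (-3 - ½*5) = 3 - (-3 - 5/2) = 3 - 1*(-11/2) = 3 + 11/2 = 17/2)
(-2*(1 - 4) + G(0))*X(2*5, 11) = (-2*(1 - 4) + 17/2)*11 = (-2*(-3) + 17/2)*11 = (6 + 17/2)*11 = (29/2)*11 = 319/2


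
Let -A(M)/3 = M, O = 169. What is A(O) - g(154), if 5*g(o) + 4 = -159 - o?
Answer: -2218/5 ≈ -443.60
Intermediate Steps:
A(M) = -3*M
g(o) = -163/5 - o/5 (g(o) = -⅘ + (-159 - o)/5 = -⅘ + (-159/5 - o/5) = -163/5 - o/5)
A(O) - g(154) = -3*169 - (-163/5 - ⅕*154) = -507 - (-163/5 - 154/5) = -507 - 1*(-317/5) = -507 + 317/5 = -2218/5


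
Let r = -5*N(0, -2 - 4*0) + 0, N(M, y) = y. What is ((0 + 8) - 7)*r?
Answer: 10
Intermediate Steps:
r = 10 (r = -5*(-2 - 4*0) + 0 = -5*(-2 + 0) + 0 = -5*(-2) + 0 = 10 + 0 = 10)
((0 + 8) - 7)*r = ((0 + 8) - 7)*10 = (8 - 7)*10 = 1*10 = 10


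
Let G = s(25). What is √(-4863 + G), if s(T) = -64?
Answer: I*√4927 ≈ 70.193*I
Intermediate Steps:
G = -64
√(-4863 + G) = √(-4863 - 64) = √(-4927) = I*√4927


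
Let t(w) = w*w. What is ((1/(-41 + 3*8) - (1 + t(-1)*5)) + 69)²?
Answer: 1144900/289 ≈ 3961.6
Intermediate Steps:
t(w) = w²
((1/(-41 + 3*8) - (1 + t(-1)*5)) + 69)² = ((1/(-41 + 3*8) - (1 + (-1)²*5)) + 69)² = ((1/(-41 + 24) - (1 + 1*5)) + 69)² = ((1/(-17) - (1 + 5)) + 69)² = ((-1/17 - 1*6) + 69)² = ((-1/17 - 6) + 69)² = (-103/17 + 69)² = (1070/17)² = 1144900/289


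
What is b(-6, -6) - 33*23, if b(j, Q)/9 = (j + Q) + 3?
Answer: -840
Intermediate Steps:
b(j, Q) = 27 + 9*Q + 9*j (b(j, Q) = 9*((j + Q) + 3) = 9*((Q + j) + 3) = 9*(3 + Q + j) = 27 + 9*Q + 9*j)
b(-6, -6) - 33*23 = (27 + 9*(-6) + 9*(-6)) - 33*23 = (27 - 54 - 54) - 759 = -81 - 759 = -840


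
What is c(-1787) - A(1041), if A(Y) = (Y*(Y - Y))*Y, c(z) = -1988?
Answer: -1988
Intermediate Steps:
A(Y) = 0 (A(Y) = (Y*0)*Y = 0*Y = 0)
c(-1787) - A(1041) = -1988 - 1*0 = -1988 + 0 = -1988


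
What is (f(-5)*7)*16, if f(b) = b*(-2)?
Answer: 1120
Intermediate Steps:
f(b) = -2*b
(f(-5)*7)*16 = (-2*(-5)*7)*16 = (10*7)*16 = 70*16 = 1120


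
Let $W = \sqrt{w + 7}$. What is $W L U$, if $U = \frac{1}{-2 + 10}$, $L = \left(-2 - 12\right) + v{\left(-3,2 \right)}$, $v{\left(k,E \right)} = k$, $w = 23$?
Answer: $- \frac{17 \sqrt{30}}{8} \approx -11.639$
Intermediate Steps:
$L = -17$ ($L = \left(-2 - 12\right) - 3 = -14 - 3 = -17$)
$W = \sqrt{30}$ ($W = \sqrt{23 + 7} = \sqrt{30} \approx 5.4772$)
$U = \frac{1}{8} \approx 0.125$
$W L U = \sqrt{30} \left(-17\right) \frac{1}{8} = - 17 \sqrt{30} \cdot \frac{1}{8} = - \frac{17 \sqrt{30}}{8}$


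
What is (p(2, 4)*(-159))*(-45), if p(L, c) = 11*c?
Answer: 314820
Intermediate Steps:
(p(2, 4)*(-159))*(-45) = ((11*4)*(-159))*(-45) = (44*(-159))*(-45) = -6996*(-45) = 314820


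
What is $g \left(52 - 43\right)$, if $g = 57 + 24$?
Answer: $729$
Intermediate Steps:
$g = 81$
$g \left(52 - 43\right) = 81 \left(52 - 43\right) = 81 \cdot 9 = 729$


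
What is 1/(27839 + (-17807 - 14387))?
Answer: -1/4355 ≈ -0.00022962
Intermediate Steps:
1/(27839 + (-17807 - 14387)) = 1/(27839 - 32194) = 1/(-4355) = -1/4355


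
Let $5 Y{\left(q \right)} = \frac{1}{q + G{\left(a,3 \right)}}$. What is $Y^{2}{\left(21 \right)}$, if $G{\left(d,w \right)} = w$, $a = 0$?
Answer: $\frac{1}{14400} \approx 6.9444 \cdot 10^{-5}$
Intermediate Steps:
$Y{\left(q \right)} = \frac{1}{5 \left(3 + q\right)}$ ($Y{\left(q \right)} = \frac{1}{5 \left(q + 3\right)} = \frac{1}{5 \left(3 + q\right)}$)
$Y^{2}{\left(21 \right)} = \left(\frac{1}{5 \left(3 + 21\right)}\right)^{2} = \left(\frac{1}{5 \cdot 24}\right)^{2} = \left(\frac{1}{5} \cdot \frac{1}{24}\right)^{2} = \left(\frac{1}{120}\right)^{2} = \frac{1}{14400}$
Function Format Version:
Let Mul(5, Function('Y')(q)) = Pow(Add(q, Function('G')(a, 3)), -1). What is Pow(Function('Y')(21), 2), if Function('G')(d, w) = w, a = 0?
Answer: Rational(1, 14400) ≈ 6.9444e-5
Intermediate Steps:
Function('Y')(q) = Mul(Rational(1, 5), Pow(Add(3, q), -1)) (Function('Y')(q) = Mul(Rational(1, 5), Pow(Add(q, 3), -1)) = Mul(Rational(1, 5), Pow(Add(3, q), -1)))
Pow(Function('Y')(21), 2) = Pow(Mul(Rational(1, 5), Pow(Add(3, 21), -1)), 2) = Pow(Mul(Rational(1, 5), Pow(24, -1)), 2) = Pow(Mul(Rational(1, 5), Rational(1, 24)), 2) = Pow(Rational(1, 120), 2) = Rational(1, 14400)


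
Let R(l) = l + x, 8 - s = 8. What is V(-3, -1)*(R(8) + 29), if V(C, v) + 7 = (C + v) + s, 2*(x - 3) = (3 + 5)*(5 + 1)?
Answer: -704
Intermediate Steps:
s = 0 (s = 8 - 1*8 = 8 - 8 = 0)
x = 27 (x = 3 + ((3 + 5)*(5 + 1))/2 = 3 + (8*6)/2 = 3 + (½)*48 = 3 + 24 = 27)
R(l) = 27 + l (R(l) = l + 27 = 27 + l)
V(C, v) = -7 + C + v (V(C, v) = -7 + ((C + v) + 0) = -7 + (C + v) = -7 + C + v)
V(-3, -1)*(R(8) + 29) = (-7 - 3 - 1)*((27 + 8) + 29) = -11*(35 + 29) = -11*64 = -704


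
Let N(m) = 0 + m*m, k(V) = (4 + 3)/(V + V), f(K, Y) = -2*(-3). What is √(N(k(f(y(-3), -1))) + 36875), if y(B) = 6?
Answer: √5310049/12 ≈ 192.03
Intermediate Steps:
f(K, Y) = 6
k(V) = 7/(2*V) (k(V) = 7/((2*V)) = 7*(1/(2*V)) = 7/(2*V))
N(m) = m² (N(m) = 0 + m² = m²)
√(N(k(f(y(-3), -1))) + 36875) = √(((7/2)/6)² + 36875) = √(((7/2)*(⅙))² + 36875) = √((7/12)² + 36875) = √(49/144 + 36875) = √(5310049/144) = √5310049/12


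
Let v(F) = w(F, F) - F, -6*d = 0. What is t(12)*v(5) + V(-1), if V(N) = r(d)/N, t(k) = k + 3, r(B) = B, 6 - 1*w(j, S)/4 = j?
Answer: -15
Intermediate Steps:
w(j, S) = 24 - 4*j
d = 0 (d = -1/6*0 = 0)
v(F) = 24 - 5*F (v(F) = (24 - 4*F) - F = 24 - 5*F)
t(k) = 3 + k
V(N) = 0 (V(N) = 0/N = 0)
t(12)*v(5) + V(-1) = (3 + 12)*(24 - 5*5) + 0 = 15*(24 - 25) + 0 = 15*(-1) + 0 = -15 + 0 = -15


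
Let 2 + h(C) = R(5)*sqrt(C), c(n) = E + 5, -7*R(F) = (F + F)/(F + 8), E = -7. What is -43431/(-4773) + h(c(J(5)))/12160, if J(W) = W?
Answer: 88018569/9673280 - I*sqrt(2)/110656 ≈ 9.0992 - 1.278e-5*I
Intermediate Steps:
R(F) = -2*F/(7*(8 + F)) (R(F) = -(F + F)/(7*(F + 8)) = -2*F/(7*(8 + F)))
c(n) = -2 (c(n) = -7 + 5 = -2)
h(C) = -2 - 10*sqrt(C)/91 (h(C) = -2 + (-2*5/(56 + 7*5))*sqrt(C) = -2 + (-2*5/(56 + 35))*sqrt(C) = -2 + (-2*5/91)*sqrt(C) = -2 + (-2*5*1/91)*sqrt(C) = -2 - 10*sqrt(C)/91)
-43431/(-4773) + h(c(J(5)))/12160 = -43431/(-4773) + (-2 - 10*I*sqrt(2)/91)/12160 = -43431*(-1/4773) + (-2 - 10*I*sqrt(2)/91)*(1/12160) = 14477/1591 + (-2 - 10*I*sqrt(2)/91)*(1/12160) = 14477/1591 + (-1/6080 - I*sqrt(2)/110656) = 88018569/9673280 - I*sqrt(2)/110656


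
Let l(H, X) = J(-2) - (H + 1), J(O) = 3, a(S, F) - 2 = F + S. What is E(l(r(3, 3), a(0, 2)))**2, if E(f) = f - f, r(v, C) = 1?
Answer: 0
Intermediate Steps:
a(S, F) = 2 + F + S (a(S, F) = 2 + (F + S) = 2 + F + S)
l(H, X) = 2 - H (l(H, X) = 3 - (H + 1) = 3 - (1 + H) = 3 + (-1 - H) = 2 - H)
E(f) = 0
E(l(r(3, 3), a(0, 2)))**2 = 0**2 = 0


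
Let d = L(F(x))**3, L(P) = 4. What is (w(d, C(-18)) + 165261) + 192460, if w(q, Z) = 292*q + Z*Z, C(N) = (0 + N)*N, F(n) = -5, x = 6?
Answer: 481385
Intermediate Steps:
d = 64 (d = 4**3 = 64)
C(N) = N**2 (C(N) = N*N = N**2)
w(q, Z) = Z**2 + 292*q (w(q, Z) = 292*q + Z**2 = Z**2 + 292*q)
(w(d, C(-18)) + 165261) + 192460 = ((((-18)**2)**2 + 292*64) + 165261) + 192460 = ((324**2 + 18688) + 165261) + 192460 = ((104976 + 18688) + 165261) + 192460 = (123664 + 165261) + 192460 = 288925 + 192460 = 481385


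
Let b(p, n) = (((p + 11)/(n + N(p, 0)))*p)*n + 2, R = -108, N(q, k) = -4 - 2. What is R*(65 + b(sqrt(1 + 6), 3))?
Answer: -6480 + 1188*sqrt(7) ≈ -3336.8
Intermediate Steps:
N(q, k) = -6
b(p, n) = 2 + n*p*(11 + p)/(-6 + n) (b(p, n) = (((p + 11)/(n - 6))*p)*n + 2 = (((11 + p)/(-6 + n))*p)*n + 2 = (p*(11 + p)/(-6 + n))*n + 2 = n*p*(11 + p)/(-6 + n) + 2 = 2 + n*p*(11 + p)/(-6 + n))
R*(65 + b(sqrt(1 + 6), 3)) = -108*(65 + (-12 + 2*3 + 3*(sqrt(1 + 6))**2 + 11*3*sqrt(1 + 6))/(-6 + 3)) = -108*(65 + (-12 + 6 + 3*(sqrt(7))**2 + 11*3*sqrt(7))/(-3)) = -108*(65 - (-12 + 6 + 3*7 + 33*sqrt(7))/3) = -108*(65 - (-12 + 6 + 21 + 33*sqrt(7))/3) = -108*(65 - (15 + 33*sqrt(7))/3) = -108*(65 + (-5 - 11*sqrt(7))) = -108*(60 - 11*sqrt(7)) = -6480 + 1188*sqrt(7)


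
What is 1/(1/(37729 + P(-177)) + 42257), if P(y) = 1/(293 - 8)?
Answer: 10752766/454379633147 ≈ 2.3665e-5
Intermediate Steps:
P(y) = 1/285
1/(1/(37729 + P(-177)) + 42257) = 1/(1/(37729 + 1/285) + 42257) = 1/(1/(10752766/285) + 42257) = 1/(285/10752766 + 42257) = 1/(454379633147/10752766) = 10752766/454379633147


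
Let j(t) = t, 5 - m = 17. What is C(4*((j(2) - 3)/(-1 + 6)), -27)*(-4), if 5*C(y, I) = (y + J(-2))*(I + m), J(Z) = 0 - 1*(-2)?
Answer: 936/25 ≈ 37.440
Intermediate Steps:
m = -12 (m = 5 - 1*17 = 5 - 17 = -12)
J(Z) = 2 (J(Z) = 0 + 2 = 2)
C(y, I) = (-12 + I)*(2 + y)/5 (C(y, I) = ((y + 2)*(I - 12))/5 = ((2 + y)*(-12 + I))/5 = ((-12 + I)*(2 + y))/5 = (-12 + I)*(2 + y)/5)
C(4*((j(2) - 3)/(-1 + 6)), -27)*(-4) = (-24/5 - 48*(2 - 3)/(-1 + 6)/5 + (⅖)*(-27) + (⅕)*(-27)*(4*((2 - 3)/(-1 + 6))))*(-4) = (-24/5 - 48*(-1/5)/5 - 54/5 + (⅕)*(-27)*(4*(-1/5)))*(-4) = (-24/5 - 48*(-1*⅕)/5 - 54/5 + (⅕)*(-27)*(4*(-1*⅕)))*(-4) = (-24/5 - 48*(-1)/(5*5) - 54/5 + (⅕)*(-27)*(4*(-⅕)))*(-4) = (-24/5 - 12/5*(-⅘) - 54/5 + (⅕)*(-27)*(-⅘))*(-4) = (-24/5 + 48/25 - 54/5 + 108/25)*(-4) = -234/25*(-4) = 936/25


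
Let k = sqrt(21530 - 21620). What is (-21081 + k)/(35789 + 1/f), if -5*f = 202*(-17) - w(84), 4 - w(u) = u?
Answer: -70705674/120036311 + 10062*I*sqrt(10)/120036311 ≈ -0.58904 + 0.00026508*I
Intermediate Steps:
w(u) = 4 - u
f = 3354/5 (f = -(202*(-17) - (4 - 1*84))/5 = -(-3434 - (4 - 84))/5 = -(-3434 - 1*(-80))/5 = -(-3434 + 80)/5 = -1/5*(-3354) = 3354/5 ≈ 670.80)
k = 3*I*sqrt(10) (k = sqrt(-90) = 3*I*sqrt(10) ≈ 9.4868*I)
(-21081 + k)/(35789 + 1/f) = (-21081 + 3*I*sqrt(10))/(35789 + 1/(3354/5)) = (-21081 + 3*I*sqrt(10))/(35789 + 5/3354) = (-21081 + 3*I*sqrt(10))/(120036311/3354) = (-21081 + 3*I*sqrt(10))*(3354/120036311) = -70705674/120036311 + 10062*I*sqrt(10)/120036311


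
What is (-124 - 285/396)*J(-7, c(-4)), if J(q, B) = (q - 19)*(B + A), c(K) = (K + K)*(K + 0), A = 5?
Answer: 7918703/66 ≈ 1.1998e+5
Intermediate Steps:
c(K) = 2*K² (c(K) = (2*K)*K = 2*K²)
J(q, B) = (-19 + q)*(5 + B) (J(q, B) = (q - 19)*(B + 5) = (-19 + q)*(5 + B))
(-124 - 285/396)*J(-7, c(-4)) = (-124 - 285/396)*(-95 - 38*(-4)² + 5*(-7) + (2*(-4)²)*(-7)) = (-124 - 285*1/396)*(-95 - 38*16 - 35 + (2*16)*(-7)) = (-124 - 95/132)*(-95 - 19*32 - 35 + 32*(-7)) = -16463*(-95 - 608 - 35 - 224)/132 = -16463/132*(-962) = 7918703/66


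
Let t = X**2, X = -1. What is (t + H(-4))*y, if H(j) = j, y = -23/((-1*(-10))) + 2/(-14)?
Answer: 513/70 ≈ 7.3286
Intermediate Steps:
y = -171/70 (y = -23/10 + 2*(-1/14) = -23*1/10 - 1/7 = -23/10 - 1/7 = -171/70 ≈ -2.4429)
t = 1 (t = (-1)**2 = 1)
(t + H(-4))*y = (1 - 4)*(-171/70) = -3*(-171/70) = 513/70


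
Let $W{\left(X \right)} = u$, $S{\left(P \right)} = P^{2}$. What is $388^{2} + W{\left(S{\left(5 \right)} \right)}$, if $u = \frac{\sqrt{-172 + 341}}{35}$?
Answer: $\frac{5269053}{35} \approx 1.5054 \cdot 10^{5}$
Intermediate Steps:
$u = \frac{13}{35}$ ($u = \sqrt{169} \cdot \frac{1}{35} = 13 \cdot \frac{1}{35} = \frac{13}{35} \approx 0.37143$)
$W{\left(X \right)} = \frac{13}{35}$
$388^{2} + W{\left(S{\left(5 \right)} \right)} = 388^{2} + \frac{13}{35} = 150544 + \frac{13}{35} = \frac{5269053}{35}$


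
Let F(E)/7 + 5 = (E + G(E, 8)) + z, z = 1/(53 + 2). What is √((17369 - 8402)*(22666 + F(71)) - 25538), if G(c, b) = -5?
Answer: 2*√156581966530/55 ≈ 14389.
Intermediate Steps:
z = 1/55 ≈ 0.018182
F(E) = -3843/55 + 7*E (F(E) = -35 + 7*((E - 5) + 1/55) = -35 + 7*((-5 + E) + 1/55) = -35 + 7*(-274/55 + E) = -35 + (-1918/55 + 7*E) = -3843/55 + 7*E)
√((17369 - 8402)*(22666 + F(71)) - 25538) = √((17369 - 8402)*(22666 + (-3843/55 + 7*71)) - 25538) = √(8967*(22666 + (-3843/55 + 497)) - 25538) = √(8967*(22666 + 23492/55) - 25538) = √(8967*(1270122/55) - 25538) = √(11389183974/55 - 25538) = √(11387779384/55) = 2*√156581966530/55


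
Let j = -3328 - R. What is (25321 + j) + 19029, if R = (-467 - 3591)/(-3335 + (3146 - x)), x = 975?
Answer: 23872775/582 ≈ 41019.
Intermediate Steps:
R = 2029/582 (R = (-467 - 3591)/(-3335 + (3146 - 1*975)) = -4058/(-3335 + (3146 - 975)) = -4058/(-3335 + 2171) = -4058/(-1164) = -4058*(-1/1164) = 2029/582 ≈ 3.4863)
j = -1938925/582 (j = -3328 - 1*2029/582 = -3328 - 2029/582 = -1938925/582 ≈ -3331.5)
(25321 + j) + 19029 = (25321 - 1938925/582) + 19029 = 12797897/582 + 19029 = 23872775/582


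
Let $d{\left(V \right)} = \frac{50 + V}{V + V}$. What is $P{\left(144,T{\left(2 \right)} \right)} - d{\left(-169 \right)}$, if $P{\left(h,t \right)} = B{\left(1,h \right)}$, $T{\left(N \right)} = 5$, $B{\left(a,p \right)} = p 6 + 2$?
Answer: $\frac{292589}{338} \approx 865.65$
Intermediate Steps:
$B{\left(a,p \right)} = 2 + 6 p$ ($B{\left(a,p \right)} = 6 p + 2 = 2 + 6 p$)
$P{\left(h,t \right)} = 2 + 6 h$
$d{\left(V \right)} = \frac{50 + V}{2 V}$
$P{\left(144,T{\left(2 \right)} \right)} - d{\left(-169 \right)} = \left(2 + 6 \cdot 144\right) - \frac{50 - 169}{2 \left(-169\right)} = \left(2 + 864\right) - \frac{1}{2} \left(- \frac{1}{169}\right) \left(-119\right) = 866 - \frac{119}{338} = \frac{292589}{338}$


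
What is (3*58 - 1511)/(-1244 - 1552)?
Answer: 1337/2796 ≈ 0.47818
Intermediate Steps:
(3*58 - 1511)/(-1244 - 1552) = (174 - 1511)/(-2796) = -1337*(-1/2796) = 1337/2796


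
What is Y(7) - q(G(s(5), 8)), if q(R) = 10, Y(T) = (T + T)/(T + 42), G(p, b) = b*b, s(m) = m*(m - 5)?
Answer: -68/7 ≈ -9.7143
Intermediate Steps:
s(m) = m*(-5 + m)
G(p, b) = b²
Y(T) = 2*T/(42 + T) (Y(T) = (2*T)/(42 + T) = 2*T/(42 + T))
Y(7) - q(G(s(5), 8)) = 2*7/(42 + 7) - 1*10 = 2*7/49 - 10 = 2*7*(1/49) - 10 = 2/7 - 10 = -68/7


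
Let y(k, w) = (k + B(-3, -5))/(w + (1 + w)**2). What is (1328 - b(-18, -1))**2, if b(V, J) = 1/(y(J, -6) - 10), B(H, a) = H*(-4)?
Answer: 56516028361/32041 ≈ 1.7639e+6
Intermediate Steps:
B(H, a) = -4*H
y(k, w) = (12 + k)/(w + (1 + w)**2) (y(k, w) = (k - 4*(-3))/(w + (1 + w)**2) = (k + 12)/(w + (1 + w)**2) = (12 + k)/(w + (1 + w)**2))
b(V, J) = 1/(-178/19 + J/19) (b(V, J) = 1/((12 + J)/(-6 + (1 - 6)**2) - 10) = 1/((12 + J)/(-6 + (-5)**2) - 10) = 1/((12 + J)/(-6 + 25) - 10) = 1/((12 + J)/19 - 10) = 1/((12/19 + J/19) - 10) = 1/(-178/19 + J/19))
(1328 - b(-18, -1))**2 = (1328 - 19/(-178 - 1))**2 = (1328 - 19/(-179))**2 = (1328 - 19*(-1)/179)**2 = (1328 - 1*(-19/179))**2 = (1328 + 19/179)**2 = (237731/179)**2 = 56516028361/32041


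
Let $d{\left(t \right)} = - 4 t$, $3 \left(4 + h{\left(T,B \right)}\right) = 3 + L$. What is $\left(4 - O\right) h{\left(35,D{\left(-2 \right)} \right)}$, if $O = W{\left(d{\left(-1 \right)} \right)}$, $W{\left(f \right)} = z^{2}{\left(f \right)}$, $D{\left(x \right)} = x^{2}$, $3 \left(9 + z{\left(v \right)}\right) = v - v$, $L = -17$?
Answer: $\frac{2002}{3} \approx 667.33$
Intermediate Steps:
$z{\left(v \right)} = -9$ ($z{\left(v \right)} = -9 + \frac{v - v}{3} = -9 + \frac{1}{3} \cdot 0 = -9 + 0 = -9$)
$h{\left(T,B \right)} = - \frac{26}{3}$ ($h{\left(T,B \right)} = -4 + \frac{3 - 17}{3} = -4 + \frac{1}{3} \left(-14\right) = -4 - \frac{14}{3} = - \frac{26}{3}$)
$W{\left(f \right)} = 81$ ($W{\left(f \right)} = \left(-9\right)^{2} = 81$)
$O = 81$
$\left(4 - O\right) h{\left(35,D{\left(-2 \right)} \right)} = \left(4 - 81\right) \left(- \frac{26}{3}\right) = \left(-77\right) \left(- \frac{26}{3}\right) = \frac{2002}{3}$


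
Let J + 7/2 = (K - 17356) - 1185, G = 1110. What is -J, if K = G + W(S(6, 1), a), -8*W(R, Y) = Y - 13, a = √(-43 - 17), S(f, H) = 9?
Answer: 139463/8 + I*√15/4 ≈ 17433.0 + 0.96825*I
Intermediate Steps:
a = 2*I*√15 (a = √(-60) = 2*I*√15 ≈ 7.746*I)
W(R, Y) = 13/8 - Y/8 (W(R, Y) = -(Y - 13)/8 = -(-13 + Y)/8 = 13/8 - Y/8)
K = 8893/8 - I*√15/4 (K = 1110 + (13/8 - I*√15/4) = 8893/8 - I*√15/4 ≈ 1111.6 - 0.96825*I)
J = -139463/8 - I*√15/4 (J = -7/2 + (((8893/8 - I*√15/4) - 17356) - 1185) = -7/2 + ((-129955/8 - I*√15/4) - 1185) = -7/2 + (-139435/8 - I*√15/4) = -139463/8 - I*√15/4 ≈ -17433.0 - 0.96825*I)
-J = -(-139463/8 - I*√15/4) = 139463/8 + I*√15/4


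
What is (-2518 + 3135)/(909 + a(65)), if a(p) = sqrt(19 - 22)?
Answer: 186951/275428 - 617*I*sqrt(3)/826284 ≈ 0.67877 - 0.0012934*I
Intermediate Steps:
a(p) = I*sqrt(3) (a(p) = sqrt(-3) = I*sqrt(3))
(-2518 + 3135)/(909 + a(65)) = (-2518 + 3135)/(909 + I*sqrt(3)) = 617/(909 + I*sqrt(3))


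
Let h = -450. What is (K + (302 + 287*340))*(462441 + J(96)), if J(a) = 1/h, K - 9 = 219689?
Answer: 2202930181114/15 ≈ 1.4686e+11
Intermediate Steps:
K = 219698 (K = 9 + 219689 = 219698)
J(a) = -1/450 (J(a) = 1/(-450) = -1/450)
(K + (302 + 287*340))*(462441 + J(96)) = (219698 + (302 + 287*340))*(462441 - 1/450) = (219698 + (302 + 97580))*(208098449/450) = (219698 + 97882)*(208098449/450) = 317580*(208098449/450) = 2202930181114/15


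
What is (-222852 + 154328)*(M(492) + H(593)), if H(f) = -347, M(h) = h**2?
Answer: -16563415708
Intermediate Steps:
(-222852 + 154328)*(M(492) + H(593)) = (-222852 + 154328)*(492**2 - 347) = -68524*(242064 - 347) = -68524*241717 = -16563415708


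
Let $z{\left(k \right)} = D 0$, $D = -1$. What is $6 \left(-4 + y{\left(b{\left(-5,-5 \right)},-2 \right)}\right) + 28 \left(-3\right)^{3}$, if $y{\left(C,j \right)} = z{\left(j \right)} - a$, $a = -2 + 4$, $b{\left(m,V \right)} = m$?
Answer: $-792$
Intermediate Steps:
$z{\left(k \right)} = 0$ ($z{\left(k \right)} = \left(-1\right) 0 = 0$)
$a = 2$
$y{\left(C,j \right)} = -2$ ($y{\left(C,j \right)} = 0 - 2 = -2$)
$6 \left(-4 + y{\left(b{\left(-5,-5 \right)},-2 \right)}\right) + 28 \left(-3\right)^{3} = 6 \left(-4 - 2\right) + 28 \left(-3\right)^{3} = 6 \left(-6\right) + 28 \left(-27\right) = -36 - 756 = -792$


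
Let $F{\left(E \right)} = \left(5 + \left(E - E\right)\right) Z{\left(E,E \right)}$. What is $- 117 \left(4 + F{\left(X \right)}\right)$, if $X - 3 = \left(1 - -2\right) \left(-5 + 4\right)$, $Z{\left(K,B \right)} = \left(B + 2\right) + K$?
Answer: $-1638$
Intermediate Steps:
$Z{\left(K,B \right)} = 2 + B + K$ ($Z{\left(K,B \right)} = \left(2 + B\right) + K = 2 + B + K$)
$X = 0$ ($X = 3 + \left(1 - -2\right) \left(-5 + 4\right) = 3 + \left(1 + 2\right) \left(-1\right) = 3 + 3 \left(-1\right) = 3 - 3 = 0$)
$F{\left(E \right)} = 10 + 10 E$ ($F{\left(E \right)} = \left(5 + \left(E - E\right)\right) \left(2 + E + E\right) = \left(5 + 0\right) \left(2 + 2 E\right) = 5 \left(2 + 2 E\right) = 10 + 10 E$)
$- 117 \left(4 + F{\left(X \right)}\right) = - 117 \left(4 + \left(10 + 10 \cdot 0\right)\right) = - 117 \left(4 + \left(10 + 0\right)\right) = - 117 \left(4 + 10\right) = \left(-117\right) 14 = -1638$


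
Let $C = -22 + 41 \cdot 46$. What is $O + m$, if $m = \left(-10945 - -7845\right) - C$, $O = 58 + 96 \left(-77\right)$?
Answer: $-12298$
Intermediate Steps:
$C = 1864$ ($C = -22 + 1886 = 1864$)
$O = -7334$ ($O = 58 - 7392 = -7334$)
$m = -4964$ ($m = \left(-10945 - -7845\right) - 1864 = \left(-10945 + 7845\right) - 1864 = -3100 - 1864 = -4964$)
$O + m = -7334 - 4964 = -12298$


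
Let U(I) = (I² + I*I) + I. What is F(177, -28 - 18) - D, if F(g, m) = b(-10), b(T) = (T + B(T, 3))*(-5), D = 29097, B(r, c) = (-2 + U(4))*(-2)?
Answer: -28707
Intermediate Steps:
U(I) = I + 2*I² (U(I) = (I² + I²) + I = 2*I² + I = I + 2*I²)
B(r, c) = -68 (B(r, c) = (-2 + 4*(1 + 2*4))*(-2) = (-2 + 4*(1 + 8))*(-2) = (-2 + 4*9)*(-2) = (-2 + 36)*(-2) = 34*(-2) = -68)
b(T) = 340 - 5*T (b(T) = (T - 68)*(-5) = (-68 + T)*(-5) = 340 - 5*T)
F(g, m) = 390 (F(g, m) = 340 - 5*(-10) = 340 + 50 = 390)
F(177, -28 - 18) - D = 390 - 1*29097 = 390 - 29097 = -28707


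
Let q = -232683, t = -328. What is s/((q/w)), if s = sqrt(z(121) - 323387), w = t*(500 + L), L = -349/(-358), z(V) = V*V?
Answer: 9804412*I*sqrt(308746)/13883419 ≈ 392.4*I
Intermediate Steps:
z(V) = V**2
L = 349/358 (L = -349*(-1/358) = 349/358 ≈ 0.97486)
w = -29413236/179 (w = -328*(500 + 349/358) = -328*179349/358 = -29413236/179 ≈ -1.6432e+5)
s = I*sqrt(308746) (s = sqrt(121**2 - 323387) = sqrt(14641 - 323387) = sqrt(-308746) = I*sqrt(308746) ≈ 555.65*I)
s/((q/w)) = (I*sqrt(308746))/((-232683/(-29413236/179))) = (I*sqrt(308746))/((-232683*(-179/29413236))) = (I*sqrt(308746))/(13883419/9804412) = (I*sqrt(308746))*(9804412/13883419) = 9804412*I*sqrt(308746)/13883419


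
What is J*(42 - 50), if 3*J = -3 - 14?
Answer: 136/3 ≈ 45.333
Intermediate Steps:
J = -17/3 (J = (-3 - 14)/3 = (1/3)*(-17) = -17/3 ≈ -5.6667)
J*(42 - 50) = -17*(42 - 50)/3 = -17/3*(-8) = 136/3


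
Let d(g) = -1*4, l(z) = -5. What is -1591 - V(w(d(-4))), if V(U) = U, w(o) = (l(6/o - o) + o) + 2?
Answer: -1584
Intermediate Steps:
d(g) = -4
w(o) = -3 + o (w(o) = (-5 + o) + 2 = -3 + o)
-1591 - V(w(d(-4))) = -1591 - (-3 - 4) = -1591 - 1*(-7) = -1591 + 7 = -1584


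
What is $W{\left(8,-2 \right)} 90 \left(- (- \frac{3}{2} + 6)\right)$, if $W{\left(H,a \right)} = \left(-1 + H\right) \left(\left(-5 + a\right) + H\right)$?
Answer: $-2835$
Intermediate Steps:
$W{\left(H,a \right)} = \left(-1 + H\right) \left(-5 + H + a\right)$
$W{\left(8,-2 \right)} 90 \left(- (- \frac{3}{2} + 6)\right) = \left(5 + 8^{2} - -2 - 48 + 8 \left(-2\right)\right) 90 \left(- (- \frac{3}{2} + 6)\right) = \left(5 + 64 + 2 - 48 - 16\right) 90 \left(- (\left(-3\right) \frac{1}{2} + 6)\right) = 7 \cdot 90 \left(- (- \frac{3}{2} + 6)\right) = 630 \left(\left(-1\right) \frac{9}{2}\right) = 630 \left(- \frac{9}{2}\right) = -2835$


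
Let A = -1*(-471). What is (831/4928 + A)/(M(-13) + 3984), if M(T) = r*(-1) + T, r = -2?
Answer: 2321919/19578944 ≈ 0.11859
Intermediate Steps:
M(T) = 2 + T (M(T) = -2*(-1) + T = 2 + T)
A = 471
(831/4928 + A)/(M(-13) + 3984) = (831/4928 + 471)/((2 - 13) + 3984) = (831*(1/4928) + 471)/(-11 + 3984) = (831/4928 + 471)/3973 = (2321919/4928)*(1/3973) = 2321919/19578944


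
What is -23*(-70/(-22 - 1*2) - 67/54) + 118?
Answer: 8581/108 ≈ 79.454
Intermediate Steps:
-23*(-70/(-22 - 1*2) - 67/54) + 118 = -23*(-70/(-22 - 2) - 67*1/54) + 118 = -23*(-70/(-24) - 67/54) + 118 = -23*(-70*(-1/24) - 67/54) + 118 = -23*(35/12 - 67/54) + 118 = -23*181/108 + 118 = -4163/108 + 118 = 8581/108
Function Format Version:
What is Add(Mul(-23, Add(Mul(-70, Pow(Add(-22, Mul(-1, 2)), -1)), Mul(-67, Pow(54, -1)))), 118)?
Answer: Rational(8581, 108) ≈ 79.454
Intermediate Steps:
Add(Mul(-23, Add(Mul(-70, Pow(Add(-22, Mul(-1, 2)), -1)), Mul(-67, Pow(54, -1)))), 118) = Add(Mul(-23, Add(Mul(-70, Pow(Add(-22, -2), -1)), Mul(-67, Rational(1, 54)))), 118) = Add(Mul(-23, Add(Mul(-70, Pow(-24, -1)), Rational(-67, 54))), 118) = Add(Mul(-23, Add(Mul(-70, Rational(-1, 24)), Rational(-67, 54))), 118) = Add(Mul(-23, Add(Rational(35, 12), Rational(-67, 54))), 118) = Add(Mul(-23, Rational(181, 108)), 118) = Add(Rational(-4163, 108), 118) = Rational(8581, 108)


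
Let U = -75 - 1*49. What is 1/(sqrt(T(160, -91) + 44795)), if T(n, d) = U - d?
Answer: sqrt(44762)/44762 ≈ 0.0047266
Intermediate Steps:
U = -124 (U = -75 - 49 = -124)
T(n, d) = -124 - d
1/(sqrt(T(160, -91) + 44795)) = 1/(sqrt((-124 - 1*(-91)) + 44795)) = 1/(sqrt((-124 + 91) + 44795)) = 1/(sqrt(-33 + 44795)) = 1/(sqrt(44762)) = sqrt(44762)/44762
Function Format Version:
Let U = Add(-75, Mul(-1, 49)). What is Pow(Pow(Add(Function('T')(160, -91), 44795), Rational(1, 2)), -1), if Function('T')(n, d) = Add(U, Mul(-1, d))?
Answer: Mul(Rational(1, 44762), Pow(44762, Rational(1, 2))) ≈ 0.0047266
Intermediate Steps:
U = -124 (U = Add(-75, -49) = -124)
Function('T')(n, d) = Add(-124, Mul(-1, d))
Pow(Pow(Add(Function('T')(160, -91), 44795), Rational(1, 2)), -1) = Pow(Pow(Add(Add(-124, Mul(-1, -91)), 44795), Rational(1, 2)), -1) = Pow(Pow(Add(Add(-124, 91), 44795), Rational(1, 2)), -1) = Pow(Pow(Add(-33, 44795), Rational(1, 2)), -1) = Pow(Pow(44762, Rational(1, 2)), -1) = Mul(Rational(1, 44762), Pow(44762, Rational(1, 2)))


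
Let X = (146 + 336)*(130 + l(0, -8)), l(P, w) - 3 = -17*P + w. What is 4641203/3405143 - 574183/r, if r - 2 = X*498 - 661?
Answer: 19614105948222/14595338450609 ≈ 1.3439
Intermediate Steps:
l(P, w) = 3 + w - 17*P (l(P, w) = 3 + (-17*P + w) = 3 + (w - 17*P) = 3 + w - 17*P)
X = 60250 (X = (146 + 336)*(130 + (3 - 8 - 17*0)) = 482*(130 + (3 - 8 + 0)) = 482*(130 - 5) = 482*125 = 60250)
r = 30003841 (r = 2 + (60250*498 - 661) = 2 + (30004500 - 661) = 2 + 30003839 = 30003841)
4641203/3405143 - 574183/r = 4641203/3405143 - 574183/30003841 = 4641203*(1/3405143) - 574183*1/30003841 = 663029/486449 - 574183/30003841 = 19614105948222/14595338450609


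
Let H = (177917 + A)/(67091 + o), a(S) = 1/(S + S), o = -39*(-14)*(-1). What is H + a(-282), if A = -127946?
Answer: 28117099/37531380 ≈ 0.74916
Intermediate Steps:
o = -546 (o = 546*(-1) = -546)
a(S) = 1/(2*S)
H = 49971/66545 (H = (177917 - 127946)/(67091 - 546) = 49971/66545 ≈ 0.75094)
H + a(-282) = 49971/66545 + (½)/(-282) = 49971/66545 + (½)*(-1/282) = 49971/66545 - 1/564 = 28117099/37531380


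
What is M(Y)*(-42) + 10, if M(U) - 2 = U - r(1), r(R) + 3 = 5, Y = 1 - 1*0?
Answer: -32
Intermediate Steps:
Y = 1 (Y = 1 + 0 = 1)
r(R) = 2 (r(R) = -3 + 5 = 2)
M(U) = U (M(U) = 2 + (U - 1*2) = 2 + (U - 2) = 2 + (-2 + U) = U)
M(Y)*(-42) + 10 = 1*(-42) + 10 = -42 + 10 = -32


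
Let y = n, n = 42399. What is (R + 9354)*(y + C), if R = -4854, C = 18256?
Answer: 272947500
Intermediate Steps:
y = 42399
(R + 9354)*(y + C) = (-4854 + 9354)*(42399 + 18256) = 4500*60655 = 272947500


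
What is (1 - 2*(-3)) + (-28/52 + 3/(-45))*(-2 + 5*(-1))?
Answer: 2191/195 ≈ 11.236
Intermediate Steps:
(1 - 2*(-3)) + (-28/52 + 3/(-45))*(-2 + 5*(-1)) = (1 + 6) + (-28*1/52 + 3*(-1/45))*(-2 - 5) = 7 + (-7/13 - 1/15)*(-7) = 7 - 118/195*(-7) = 7 + 826/195 = 2191/195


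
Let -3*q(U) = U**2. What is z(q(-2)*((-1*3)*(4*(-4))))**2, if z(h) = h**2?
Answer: 16777216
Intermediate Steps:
q(U) = -U**2/3
z(q(-2)*((-1*3)*(4*(-4))))**2 = (((-1/3*(-2)**2)*((-1*3)*(4*(-4))))**2)**2 = (((-1/3*4)*(-3*(-16)))**2)**2 = ((-4/3*48)**2)**2 = ((-64)**2)**2 = 4096**2 = 16777216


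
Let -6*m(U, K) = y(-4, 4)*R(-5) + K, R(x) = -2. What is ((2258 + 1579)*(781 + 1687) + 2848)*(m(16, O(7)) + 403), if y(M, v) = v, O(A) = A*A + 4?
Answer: 3746399062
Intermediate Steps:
O(A) = 4 + A² (O(A) = A² + 4 = 4 + A²)
m(U, K) = 4/3 - K/6 (m(U, K) = -(4*(-2) + K)/6 = -(-8 + K)/6 = 4/3 - K/6)
((2258 + 1579)*(781 + 1687) + 2848)*(m(16, O(7)) + 403) = ((2258 + 1579)*(781 + 1687) + 2848)*((4/3 - (4 + 7²)/6) + 403) = (3837*2468 + 2848)*((4/3 - (4 + 49)/6) + 403) = (9469716 + 2848)*((4/3 - ⅙*53) + 403) = 9472564*((4/3 - 53/6) + 403) = 9472564*(-15/2 + 403) = 9472564*(791/2) = 3746399062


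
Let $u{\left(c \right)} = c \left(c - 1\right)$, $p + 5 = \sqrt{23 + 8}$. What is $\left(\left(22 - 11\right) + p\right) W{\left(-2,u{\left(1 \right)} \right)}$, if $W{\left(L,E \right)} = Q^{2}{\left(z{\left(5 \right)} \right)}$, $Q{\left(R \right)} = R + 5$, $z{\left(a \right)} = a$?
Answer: $600 + 100 \sqrt{31} \approx 1156.8$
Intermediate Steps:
$p = -5 + \sqrt{31}$ ($p = -5 + \sqrt{23 + 8} = -5 + \sqrt{31} \approx 0.56776$)
$Q{\left(R \right)} = 5 + R$
$u{\left(c \right)} = c \left(-1 + c\right)$
$W{\left(L,E \right)} = 100$ ($W{\left(L,E \right)} = \left(5 + 5\right)^{2} = 10^{2} = 100$)
$\left(\left(22 - 11\right) + p\right) W{\left(-2,u{\left(1 \right)} \right)} = \left(\left(22 - 11\right) - \left(5 - \sqrt{31}\right)\right) 100 = \left(11 - \left(5 - \sqrt{31}\right)\right) 100 = \left(6 + \sqrt{31}\right) 100 = 600 + 100 \sqrt{31}$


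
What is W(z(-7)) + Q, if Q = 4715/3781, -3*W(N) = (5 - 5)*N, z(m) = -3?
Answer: 4715/3781 ≈ 1.2470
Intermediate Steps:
W(N) = 0 (W(N) = -(5 - 5)*N/3 = -0*N = -⅓*0 = 0)
Q = 4715/3781 (Q = 4715*(1/3781) = 4715/3781 ≈ 1.2470)
W(z(-7)) + Q = 0 + 4715/3781 = 4715/3781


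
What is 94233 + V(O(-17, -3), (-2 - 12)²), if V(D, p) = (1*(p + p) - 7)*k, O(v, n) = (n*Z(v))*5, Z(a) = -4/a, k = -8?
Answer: 91153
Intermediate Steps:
O(v, n) = -20*n/v (O(v, n) = (n*(-4/v))*5 = -4*n/v*5 = -20*n/v)
V(D, p) = 56 - 16*p (V(D, p) = (1*(p + p) - 7)*(-8) = (1*(2*p) - 7)*(-8) = (2*p - 7)*(-8) = (-7 + 2*p)*(-8) = 56 - 16*p)
94233 + V(O(-17, -3), (-2 - 12)²) = 94233 + (56 - 16*(-2 - 12)²) = 94233 + (56 - 16*(-14)²) = 94233 + (56 - 16*196) = 94233 + (56 - 3136) = 94233 - 3080 = 91153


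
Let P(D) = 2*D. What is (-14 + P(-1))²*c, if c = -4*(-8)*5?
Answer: 40960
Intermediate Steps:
c = 160 (c = 32*5 = 160)
(-14 + P(-1))²*c = (-14 + 2*(-1))²*160 = (-14 - 2)²*160 = (-16)²*160 = 256*160 = 40960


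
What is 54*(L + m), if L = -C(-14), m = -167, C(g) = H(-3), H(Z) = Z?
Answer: -8856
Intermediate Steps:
C(g) = -3
L = 3 (L = -1*(-3) = 3)
54*(L + m) = 54*(3 - 167) = 54*(-164) = -8856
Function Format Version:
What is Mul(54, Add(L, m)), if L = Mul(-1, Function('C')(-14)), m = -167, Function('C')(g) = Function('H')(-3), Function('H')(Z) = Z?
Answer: -8856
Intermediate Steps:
Function('C')(g) = -3
L = 3 (L = Mul(-1, -3) = 3)
Mul(54, Add(L, m)) = Mul(54, Add(3, -167)) = Mul(54, -164) = -8856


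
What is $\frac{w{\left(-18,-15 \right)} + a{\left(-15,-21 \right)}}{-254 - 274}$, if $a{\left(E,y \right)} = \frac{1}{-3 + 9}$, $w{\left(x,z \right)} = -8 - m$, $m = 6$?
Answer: $\frac{83}{3168} \approx 0.026199$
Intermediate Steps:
$w{\left(x,z \right)} = -14$ ($w{\left(x,z \right)} = -8 - 6 = -14$)
$a{\left(E,y \right)} = \frac{1}{6}$
$\frac{w{\left(-18,-15 \right)} + a{\left(-15,-21 \right)}}{-254 - 274} = \frac{-14 + \frac{1}{6}}{-254 - 274} = - \frac{83}{6 \left(-528\right)} = \left(- \frac{83}{6}\right) \left(- \frac{1}{528}\right) = \frac{83}{3168}$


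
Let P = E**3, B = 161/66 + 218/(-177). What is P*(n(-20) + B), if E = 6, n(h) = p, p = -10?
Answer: -1232532/649 ≈ -1899.1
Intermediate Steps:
n(h) = -10
B = 4703/3894 (B = 161*(1/66) + 218*(-1/177) = 161/66 - 218/177 = 4703/3894 ≈ 1.2078)
P = 216 (P = 6**3 = 216)
P*(n(-20) + B) = 216*(-10 + 4703/3894) = 216*(-34237/3894) = -1232532/649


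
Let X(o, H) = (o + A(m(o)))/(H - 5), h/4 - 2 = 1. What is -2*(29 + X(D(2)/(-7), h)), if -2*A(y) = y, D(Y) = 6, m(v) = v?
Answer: -2836/49 ≈ -57.878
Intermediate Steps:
h = 12 (h = 8 + 4*1 = 8 + 4 = 12)
A(y) = -y/2
X(o, H) = o/(2*(-5 + H)) (X(o, H) = (o - o/2)/(H - 5) = (o/2)/(-5 + H) = o/(2*(-5 + H)))
-2*(29 + X(D(2)/(-7), h)) = -2*(29 + (6/(-7))/(2*(-5 + 12))) = -2*(29 + (½)*(6*(-⅐))/7) = -2*(29 + (½)*(-6/7)*(⅐)) = -2*(29 - 3/49) = -2*1418/49 = -2836/49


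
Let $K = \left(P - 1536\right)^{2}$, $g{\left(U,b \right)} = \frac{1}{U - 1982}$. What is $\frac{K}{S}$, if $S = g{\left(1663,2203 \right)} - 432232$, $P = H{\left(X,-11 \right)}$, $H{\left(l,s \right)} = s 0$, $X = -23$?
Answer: $- \frac{752615424}{137882009} \approx -5.4584$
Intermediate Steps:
$g{\left(U,b \right)} = \frac{1}{-1982 + U}$
$H{\left(l,s \right)} = 0$
$P = 0$
$K = 2359296$ ($K = \left(0 - 1536\right)^{2} = \left(-1536\right)^{2} = 2359296$)
$S = - \frac{137882009}{319}$ ($S = \frac{1}{-1982 + 1663} - 432232 = \frac{1}{-319} - 432232 = - \frac{1}{319} - 432232 = - \frac{137882009}{319} \approx -4.3223 \cdot 10^{5}$)
$\frac{K}{S} = \frac{2359296}{- \frac{137882009}{319}} = 2359296 \left(- \frac{319}{137882009}\right) = - \frac{752615424}{137882009}$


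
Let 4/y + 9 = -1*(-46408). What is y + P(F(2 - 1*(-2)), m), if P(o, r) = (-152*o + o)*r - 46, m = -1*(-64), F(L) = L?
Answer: -1795734094/46399 ≈ -38702.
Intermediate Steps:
m = 64
y = 4/46399 (y = 4/(-9 - 1*(-46408)) = 4/(-9 + 46408) = 4/46399 ≈ 8.6209e-5)
P(o, r) = -46 - 151*o*r (P(o, r) = (-151*o)*r - 46 = -151*o*r - 46 = -46 - 151*o*r)
y + P(F(2 - 1*(-2)), m) = 4/46399 + (-46 - 151*(2 - 1*(-2))*64) = 4/46399 + (-46 - 151*(2 + 2)*64) = 4/46399 + (-46 - 151*4*64) = 4/46399 + (-46 - 38656) = 4/46399 - 38702 = -1795734094/46399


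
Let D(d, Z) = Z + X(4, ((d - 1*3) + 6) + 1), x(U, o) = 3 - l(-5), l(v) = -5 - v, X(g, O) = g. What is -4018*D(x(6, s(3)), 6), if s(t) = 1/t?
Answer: -40180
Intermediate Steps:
x(U, o) = 3 (x(U, o) = 3 - (-5 - 1*(-5)) = 3 - (-5 + 5) = 3 - 1*0 = 3 + 0 = 3)
D(d, Z) = 4 + Z (D(d, Z) = Z + 4 = 4 + Z)
-4018*D(x(6, s(3)), 6) = -4018*(4 + 6) = -4018*10 = -40180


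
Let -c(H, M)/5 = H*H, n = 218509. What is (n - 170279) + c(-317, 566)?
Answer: -454215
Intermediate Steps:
c(H, M) = -5*H² (c(H, M) = -5*H*H = -5*H²)
(n - 170279) + c(-317, 566) = (218509 - 170279) - 5*(-317)² = 48230 - 5*100489 = 48230 - 502445 = -454215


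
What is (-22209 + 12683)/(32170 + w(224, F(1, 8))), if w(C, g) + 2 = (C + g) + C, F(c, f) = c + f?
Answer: -9526/32625 ≈ -0.29198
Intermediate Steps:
w(C, g) = -2 + g + 2*C (w(C, g) = -2 + ((C + g) + C) = -2 + (g + 2*C) = -2 + g + 2*C)
(-22209 + 12683)/(32170 + w(224, F(1, 8))) = (-22209 + 12683)/(32170 + (-2 + (1 + 8) + 2*224)) = -9526/(32170 + (-2 + 9 + 448)) = -9526/(32170 + 455) = -9526/32625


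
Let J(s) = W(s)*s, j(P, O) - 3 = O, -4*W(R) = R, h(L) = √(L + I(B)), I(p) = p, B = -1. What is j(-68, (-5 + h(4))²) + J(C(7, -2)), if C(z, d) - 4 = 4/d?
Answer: 30 - 10*√3 ≈ 12.679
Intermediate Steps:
h(L) = √(-1 + L) (h(L) = √(L - 1) = √(-1 + L))
W(R) = -R/4
C(z, d) = 4 + 4/d
j(P, O) = 3 + O
J(s) = -s²/4 (J(s) = (-s/4)*s = -s²/4)
j(-68, (-5 + h(4))²) + J(C(7, -2)) = (3 + (-5 + √(-1 + 4))²) - (4 + 4/(-2))²/4 = (3 + (-5 + √3)²) - (4 + 4*(-½))²/4 = (3 + (-5 + √3)²) - (4 - 2)²/4 = (3 + (-5 + √3)²) - ¼*2² = (3 + (-5 + √3)²) - ¼*4 = (3 + (-5 + √3)²) - 1 = 2 + (-5 + √3)²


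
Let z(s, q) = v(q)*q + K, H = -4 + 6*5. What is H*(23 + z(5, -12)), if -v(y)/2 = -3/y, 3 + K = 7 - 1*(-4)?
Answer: 962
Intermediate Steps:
K = 8 (K = -3 + (7 - 1*(-4)) = -3 + (7 + 4) = -3 + 11 = 8)
v(y) = 6/y (v(y) = -(-6)/y = 6/y)
H = 26 (H = -4 + 30 = 26)
z(s, q) = 14 (z(s, q) = (6/q)*q + 8 = 6 + 8 = 14)
H*(23 + z(5, -12)) = 26*(23 + 14) = 26*37 = 962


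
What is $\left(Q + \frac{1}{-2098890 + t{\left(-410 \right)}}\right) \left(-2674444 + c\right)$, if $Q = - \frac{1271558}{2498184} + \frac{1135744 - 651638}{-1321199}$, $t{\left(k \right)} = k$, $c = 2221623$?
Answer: $\frac{85832949152145154015423}{216529556460992775} \approx 3.964 \cdot 10^{5}$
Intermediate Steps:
$Q = - \frac{1444683510773}{1650299101308}$ ($Q = \left(-1271558\right) \frac{1}{2498184} + \left(1135744 - 651638\right) \left(- \frac{1}{1321199}\right) = - \frac{635779}{1249092} + 484106 \left(- \frac{1}{1321199}\right) = - \frac{635779}{1249092} - \frac{484106}{1321199} = - \frac{1444683510773}{1650299101308} \approx -0.87541$)
$\left(Q + \frac{1}{-2098890 + t{\left(-410 \right)}}\right) \left(-2674444 + c\right) = \left(- \frac{1444683510773}{1650299101308} + \frac{1}{-2098890 - 410}\right) \left(-2674444 + 2221623\right) = \left(- \frac{1444683510773}{1650299101308} + \frac{1}{-2099300}\right) \left(-452821\right) = \left(- \frac{1444683510773}{1650299101308} - \frac{1}{2099300}\right) \left(-452821\right) = \left(- \frac{189551609029053763}{216529556460992775}\right) \left(-452821\right) = \frac{85832949152145154015423}{216529556460992775}$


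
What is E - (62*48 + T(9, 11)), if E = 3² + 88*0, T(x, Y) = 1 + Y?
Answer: -2979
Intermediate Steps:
E = 9 (E = 9 + 0 = 9)
E - (62*48 + T(9, 11)) = 9 - (62*48 + (1 + 11)) = 9 - (2976 + 12) = 9 - 1*2988 = 9 - 2988 = -2979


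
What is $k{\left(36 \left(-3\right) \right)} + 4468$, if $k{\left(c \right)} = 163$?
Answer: $4631$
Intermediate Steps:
$k{\left(36 \left(-3\right) \right)} + 4468 = 163 + 4468 = 4631$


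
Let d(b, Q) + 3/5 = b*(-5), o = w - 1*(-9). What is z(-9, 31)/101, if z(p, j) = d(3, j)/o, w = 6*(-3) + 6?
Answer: 26/505 ≈ 0.051485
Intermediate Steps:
w = -12 (w = -18 + 6 = -12)
o = -3 (o = -12 - 1*(-9) = -12 + 9 = -3)
d(b, Q) = -⅗ - 5*b (d(b, Q) = -⅗ + b*(-5) = -⅗ - 5*b)
z(p, j) = 26/5 (z(p, j) = (-⅗ - 5*3)/(-3) = (-⅗ - 15)*(-⅓) = -78/5*(-⅓) = 26/5)
z(-9, 31)/101 = (26/5)/101 = (26/5)*(1/101) = 26/505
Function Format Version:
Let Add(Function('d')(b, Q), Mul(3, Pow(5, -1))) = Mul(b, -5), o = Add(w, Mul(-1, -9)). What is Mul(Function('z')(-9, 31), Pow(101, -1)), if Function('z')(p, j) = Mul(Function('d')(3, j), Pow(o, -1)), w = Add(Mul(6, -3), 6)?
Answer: Rational(26, 505) ≈ 0.051485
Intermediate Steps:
w = -12 (w = Add(-18, 6) = -12)
o = -3 (o = Add(-12, Mul(-1, -9)) = Add(-12, 9) = -3)
Function('d')(b, Q) = Add(Rational(-3, 5), Mul(-5, b)) (Function('d')(b, Q) = Add(Rational(-3, 5), Mul(b, -5)) = Add(Rational(-3, 5), Mul(-5, b)))
Function('z')(p, j) = Rational(26, 5) (Function('z')(p, j) = Mul(Add(Rational(-3, 5), Mul(-5, 3)), Pow(-3, -1)) = Mul(Add(Rational(-3, 5), -15), Rational(-1, 3)) = Mul(Rational(-78, 5), Rational(-1, 3)) = Rational(26, 5))
Mul(Function('z')(-9, 31), Pow(101, -1)) = Mul(Rational(26, 5), Pow(101, -1)) = Mul(Rational(26, 5), Rational(1, 101)) = Rational(26, 505)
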